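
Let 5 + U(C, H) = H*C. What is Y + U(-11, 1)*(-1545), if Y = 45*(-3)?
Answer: 24585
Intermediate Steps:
U(C, H) = -5 + C*H (U(C, H) = -5 + H*C = -5 + C*H)
Y = -135
Y + U(-11, 1)*(-1545) = -135 + (-5 - 11*1)*(-1545) = -135 + (-5 - 11)*(-1545) = -135 - 16*(-1545) = -135 + 24720 = 24585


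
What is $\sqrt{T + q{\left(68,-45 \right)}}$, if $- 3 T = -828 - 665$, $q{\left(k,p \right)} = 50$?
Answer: $\frac{\sqrt{4929}}{3} \approx 23.402$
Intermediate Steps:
$T = \frac{1493}{3}$ ($T = - \frac{-828 - 665}{3} = \left(- \frac{1}{3}\right) \left(-1493\right) = \frac{1493}{3} \approx 497.67$)
$\sqrt{T + q{\left(68,-45 \right)}} = \sqrt{\frac{1493}{3} + 50} = \sqrt{\frac{1643}{3}} = \frac{\sqrt{4929}}{3}$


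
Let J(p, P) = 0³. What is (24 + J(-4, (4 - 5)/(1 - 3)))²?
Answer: 576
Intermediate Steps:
J(p, P) = 0
(24 + J(-4, (4 - 5)/(1 - 3)))² = (24 + 0)² = 24² = 576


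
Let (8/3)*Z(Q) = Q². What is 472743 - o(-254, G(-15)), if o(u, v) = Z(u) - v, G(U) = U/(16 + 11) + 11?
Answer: 8074079/18 ≈ 4.4856e+5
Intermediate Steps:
Z(Q) = 3*Q²/8
G(U) = 11 + U/27 (G(U) = U/27 + 11 = 11 + U/27)
o(u, v) = -v + 3*u²/8 (o(u, v) = 3*u²/8 - v = -v + 3*u²/8)
472743 - o(-254, G(-15)) = 472743 - (-(11 + (1/27)*(-15)) + (3/8)*(-254)²) = 472743 - (-(11 - 5/9) + (3/8)*64516) = 472743 - (-1*94/9 + 48387/2) = 472743 - (-94/9 + 48387/2) = 472743 - 1*435295/18 = 472743 - 435295/18 = 8074079/18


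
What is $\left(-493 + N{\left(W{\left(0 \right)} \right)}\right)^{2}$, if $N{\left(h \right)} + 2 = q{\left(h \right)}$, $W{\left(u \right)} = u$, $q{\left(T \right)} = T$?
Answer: $245025$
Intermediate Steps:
$N{\left(h \right)} = -2 + h$
$\left(-493 + N{\left(W{\left(0 \right)} \right)}\right)^{2} = \left(-493 + \left(-2 + 0\right)\right)^{2} = \left(-493 - 2\right)^{2} = \left(-495\right)^{2} = 245025$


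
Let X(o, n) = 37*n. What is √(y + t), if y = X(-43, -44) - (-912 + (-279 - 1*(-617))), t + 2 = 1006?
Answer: 5*I*√2 ≈ 7.0711*I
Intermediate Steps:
t = 1004 (t = -2 + 1006 = 1004)
y = -1054 (y = 37*(-44) - (-912 + (-279 - 1*(-617))) = -1628 - (-912 + (-279 + 617)) = -1628 - (-912 + 338) = -1628 - 1*(-574) = -1628 + 574 = -1054)
√(y + t) = √(-1054 + 1004) = √(-50) = 5*I*√2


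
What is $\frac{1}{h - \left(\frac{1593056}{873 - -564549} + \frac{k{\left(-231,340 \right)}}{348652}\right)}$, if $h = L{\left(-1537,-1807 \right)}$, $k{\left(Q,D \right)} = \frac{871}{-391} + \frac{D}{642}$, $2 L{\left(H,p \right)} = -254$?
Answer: $- \frac{4123779189865764}{535338535493738623} \approx -0.0077031$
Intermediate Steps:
$L{\left(H,p \right)} = -127$ ($L{\left(H,p \right)} = \frac{1}{2} \left(-254\right) = -127$)
$k{\left(Q,D \right)} = - \frac{871}{391} + \frac{D}{642}$ ($k{\left(Q,D \right)} = 871 \left(- \frac{1}{391}\right) + D \frac{1}{642} = - \frac{871}{391} + \frac{D}{642}$)
$h = -127$
$\frac{1}{h - \left(\frac{1593056}{873 - -564549} + \frac{k{\left(-231,340 \right)}}{348652}\right)} = \frac{1}{-127 - \left(\frac{1593056}{873 - -564549} + \frac{- \frac{871}{391} + \frac{1}{642} \cdot 340}{348652}\right)} = \frac{1}{-127 - \left(\frac{1593056}{873 + 564549} + \left(- \frac{871}{391} + \frac{170}{321}\right) \frac{1}{348652}\right)} = \frac{1}{-127 - \left(\frac{1593056}{565422} - \frac{213121}{43759661172}\right)} = \frac{1}{-127 - \left(1593056 \cdot \frac{1}{565422} - \frac{213121}{43759661172}\right)} = \frac{1}{-127 - \left(\frac{796528}{282711} - \frac{213121}{43759661172}\right)} = \frac{1}{-127 - \frac{11618578380786595}{4123779189865764}} = \frac{1}{- \frac{535338535493738623}{4123779189865764}} = - \frac{4123779189865764}{535338535493738623}$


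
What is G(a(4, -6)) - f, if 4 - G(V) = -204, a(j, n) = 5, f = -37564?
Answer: 37772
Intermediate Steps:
G(V) = 208 (G(V) = 4 - 1*(-204) = 4 + 204 = 208)
G(a(4, -6)) - f = 208 - 1*(-37564) = 208 + 37564 = 37772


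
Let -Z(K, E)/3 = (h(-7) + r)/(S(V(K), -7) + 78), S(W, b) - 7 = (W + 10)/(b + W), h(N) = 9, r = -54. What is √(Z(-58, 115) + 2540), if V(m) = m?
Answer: √78937058735/5573 ≈ 50.414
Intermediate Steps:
S(W, b) = 7 + (10 + W)/(W + b) (S(W, b) = 7 + (W + 10)/(b + W) = 7 + (10 + W)/(W + b))
Z(K, E) = 135/(78 + (-39 + 8*K)/(-7 + K)) (Z(K, E) = -3*(9 - 54)/((10 + 7*(-7) + 8*K)/(K - 7) + 78) = -(-135)/((10 - 49 + 8*K)/(-7 + K) + 78) = -(-135)/((-39 + 8*K)/(-7 + K) + 78) = -(-135)/(78 + (-39 + 8*K)/(-7 + K)) = 135/(78 + (-39 + 8*K)/(-7 + K)))
√(Z(-58, 115) + 2540) = √(135*(-7 - 58)/(-585 + 86*(-58)) + 2540) = √(135*(-65)/(-585 - 4988) + 2540) = √(135*(-65)/(-5573) + 2540) = √(135*(-1/5573)*(-65) + 2540) = √(8775/5573 + 2540) = √(14164195/5573) = √78937058735/5573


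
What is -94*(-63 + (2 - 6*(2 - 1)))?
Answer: 6298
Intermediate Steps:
-94*(-63 + (2 - 6*(2 - 1))) = -94*(-63 + (2 - 6*1)) = -94*(-63 + (2 - 6)) = -94*(-63 - 4) = -94*(-67) = 6298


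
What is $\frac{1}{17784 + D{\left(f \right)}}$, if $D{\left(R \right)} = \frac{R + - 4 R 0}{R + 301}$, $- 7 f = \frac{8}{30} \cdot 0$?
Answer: $\frac{1}{17784} \approx 5.623 \cdot 10^{-5}$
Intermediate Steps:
$f = 0$ ($f = - \frac{\frac{8}{30} \cdot 0}{7} = - \frac{8 \cdot \frac{1}{30} \cdot 0}{7} = - \frac{\frac{4}{15} \cdot 0}{7} = \left(- \frac{1}{7}\right) 0 = 0$)
$D{\left(R \right)} = \frac{R}{301 + R}$ ($D{\left(R \right)} = \frac{R + 0}{301 + R} = \frac{R}{301 + R}$)
$\frac{1}{17784 + D{\left(f \right)}} = \frac{1}{17784 + \frac{0}{301 + 0}} = \frac{1}{17784 + \frac{0}{301}} = \frac{1}{17784 + 0 \cdot \frac{1}{301}} = \frac{1}{17784 + 0} = \frac{1}{17784}$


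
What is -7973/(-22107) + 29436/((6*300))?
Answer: 6158269/368450 ≈ 16.714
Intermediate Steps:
-7973/(-22107) + 29436/((6*300)) = -7973*(-1/22107) + 29436/1800 = 7973/22107 + 29436*(1/1800) = 7973/22107 + 2453/150 = 6158269/368450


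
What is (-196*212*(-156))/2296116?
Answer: 540176/191343 ≈ 2.8231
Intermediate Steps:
(-196*212*(-156))/2296116 = -41552*(-156)*(1/2296116) = 6482112*(1/2296116) = 540176/191343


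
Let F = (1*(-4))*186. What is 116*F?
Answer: -86304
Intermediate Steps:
F = -744 (F = -4*186 = -744)
116*F = 116*(-744) = -86304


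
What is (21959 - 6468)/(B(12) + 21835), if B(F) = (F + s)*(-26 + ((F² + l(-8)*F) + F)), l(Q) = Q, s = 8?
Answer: 15491/22515 ≈ 0.68803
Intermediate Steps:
B(F) = (8 + F)*(-26 + F² - 7*F) (B(F) = (F + 8)*(-26 + ((F² - 8*F) + F)) = (8 + F)*(-26 + (F² - 7*F)) = (8 + F)*(-26 + F² - 7*F))
(21959 - 6468)/(B(12) + 21835) = (21959 - 6468)/((-208 + 12² + 12³ - 82*12) + 21835) = 15491/((-208 + 144 + 1728 - 984) + 21835) = 15491/(680 + 21835) = 15491/22515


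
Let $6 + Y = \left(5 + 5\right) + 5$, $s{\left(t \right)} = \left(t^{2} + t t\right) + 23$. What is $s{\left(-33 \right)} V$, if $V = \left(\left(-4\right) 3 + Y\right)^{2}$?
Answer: $19809$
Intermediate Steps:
$s{\left(t \right)} = 23 + 2 t^{2}$ ($s{\left(t \right)} = \left(t^{2} + t^{2}\right) + 23 = 2 t^{2} + 23 = 23 + 2 t^{2}$)
$Y = 9$ ($Y = -6 + \left(\left(5 + 5\right) + 5\right) = -6 + \left(10 + 5\right) = -6 + 15 = 9$)
$V = 9$ ($V = \left(\left(-4\right) 3 + 9\right)^{2} = \left(-12 + 9\right)^{2} = \left(-3\right)^{2} = 9$)
$s{\left(-33 \right)} V = \left(23 + 2 \left(-33\right)^{2}\right) 9 = \left(23 + 2 \cdot 1089\right) 9 = \left(23 + 2178\right) 9 = 2201 \cdot 9 = 19809$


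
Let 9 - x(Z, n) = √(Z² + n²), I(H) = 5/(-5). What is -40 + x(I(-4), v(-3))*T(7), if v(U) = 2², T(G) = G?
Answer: 23 - 7*√17 ≈ -5.8617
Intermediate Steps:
v(U) = 4
I(H) = -1 (I(H) = 5*(-⅕) = -1)
x(Z, n) = 9 - √(Z² + n²)
-40 + x(I(-4), v(-3))*T(7) = -40 + (9 - √((-1)² + 4²))*7 = -40 + (9 - √(1 + 16))*7 = -40 + (9 - √17)*7 = -40 + (63 - 7*√17) = 23 - 7*√17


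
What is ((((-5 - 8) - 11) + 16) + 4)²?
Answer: 16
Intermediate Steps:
((((-5 - 8) - 11) + 16) + 4)² = (((-13 - 11) + 16) + 4)² = ((-24 + 16) + 4)² = (-8 + 4)² = (-4)² = 16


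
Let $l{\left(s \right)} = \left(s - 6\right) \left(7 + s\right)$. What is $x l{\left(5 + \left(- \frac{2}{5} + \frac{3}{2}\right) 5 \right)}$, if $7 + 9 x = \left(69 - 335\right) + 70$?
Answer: $- \frac{7105}{4} \approx -1776.3$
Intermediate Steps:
$l{\left(s \right)} = \left(-6 + s\right) \left(7 + s\right)$
$x = - \frac{203}{9}$ ($x = - \frac{7}{9} + \frac{\left(69 - 335\right) + 70}{9} = - \frac{7}{9} + \frac{-266 + 70}{9} = - \frac{7}{9} + \frac{1}{9} \left(-196\right) = - \frac{7}{9} - \frac{196}{9} = - \frac{203}{9} \approx -22.556$)
$x l{\left(5 + \left(- \frac{2}{5} + \frac{3}{2}\right) 5 \right)} = - \frac{203 \left(-42 + \left(5 + \left(- \frac{2}{5} + \frac{3}{2}\right) 5\right) + \left(5 + \left(- \frac{2}{5} + \frac{3}{2}\right) 5\right)^{2}\right)}{9} = - \frac{203 \left(-42 + \left(5 + \frac{11}{10} \cdot 5\right) + \left(5 + \frac{11}{10} \cdot 5\right)^{2}\right)}{9} = - \frac{203 \left(-42 + \left(5 + \frac{11}{2}\right) + \left(5 + \frac{11}{2}\right)^{2}\right)}{9} = - \frac{203 \left(-42 + \frac{21}{2} + \left(\frac{21}{2}\right)^{2}\right)}{9} = - \frac{203 \left(-42 + \frac{21}{2} + \frac{441}{4}\right)}{9} = \left(- \frac{203}{9}\right) \frac{315}{4} = - \frac{7105}{4}$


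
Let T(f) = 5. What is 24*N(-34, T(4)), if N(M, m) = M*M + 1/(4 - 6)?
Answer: 27732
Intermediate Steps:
N(M, m) = -½ + M² (N(M, m) = M² + 1/(-2) = M² - ½ = -½ + M²)
24*N(-34, T(4)) = 24*(-½ + (-34)²) = 24*(-½ + 1156) = 24*(2311/2) = 27732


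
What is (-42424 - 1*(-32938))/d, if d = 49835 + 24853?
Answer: -1581/12448 ≈ -0.12701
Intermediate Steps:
d = 74688
(-42424 - 1*(-32938))/d = (-42424 - 1*(-32938))/74688 = (-42424 + 32938)*(1/74688) = -9486*1/74688 = -1581/12448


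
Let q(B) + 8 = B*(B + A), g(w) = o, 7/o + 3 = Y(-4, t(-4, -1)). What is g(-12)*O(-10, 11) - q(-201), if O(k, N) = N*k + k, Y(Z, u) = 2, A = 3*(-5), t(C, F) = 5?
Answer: -42568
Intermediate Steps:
A = -15
O(k, N) = k + N*k
o = -7 (o = 7/(-3 + 2) = 7/(-1) = 7*(-1) = -7)
g(w) = -7
q(B) = -8 + B*(-15 + B) (q(B) = -8 + B*(B - 15) = -8 + B*(-15 + B))
g(-12)*O(-10, 11) - q(-201) = -(-70)*(1 + 11) - (-8 + (-201)² - 15*(-201)) = -(-70)*12 - (-8 + 40401 + 3015) = -7*(-120) - 1*43408 = 840 - 43408 = -42568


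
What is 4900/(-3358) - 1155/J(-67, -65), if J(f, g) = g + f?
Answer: 48965/6716 ≈ 7.2908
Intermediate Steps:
J(f, g) = f + g
4900/(-3358) - 1155/J(-67, -65) = 4900/(-3358) - 1155/(-67 - 65) = 4900*(-1/3358) - 1155/(-132) = -2450/1679 - 1155*(-1/132) = -2450/1679 + 35/4 = 48965/6716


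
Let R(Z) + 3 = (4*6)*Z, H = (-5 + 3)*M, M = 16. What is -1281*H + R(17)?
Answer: 41397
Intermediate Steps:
H = -32 (H = (-5 + 3)*16 = -2*16 = -32)
R(Z) = -3 + 24*Z (R(Z) = -3 + (4*6)*Z = -3 + 24*Z)
-1281*H + R(17) = -1281*(-32) + (-3 + 24*17) = 40992 + (-3 + 408) = 40992 + 405 = 41397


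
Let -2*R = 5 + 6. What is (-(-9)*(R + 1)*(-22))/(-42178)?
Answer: -891/42178 ≈ -0.021125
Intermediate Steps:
R = -11/2 (R = -(5 + 6)/2 = -1/2*11 = -11/2 ≈ -5.5000)
(-(-9)*(R + 1)*(-22))/(-42178) = (-(-9)*(-11/2 + 1)*(-22))/(-42178) = (-(-9)*(-9)/2*(-22))*(-1/42178) = (-9*9/2*(-22))*(-1/42178) = -81/2*(-22)*(-1/42178) = 891*(-1/42178) = -891/42178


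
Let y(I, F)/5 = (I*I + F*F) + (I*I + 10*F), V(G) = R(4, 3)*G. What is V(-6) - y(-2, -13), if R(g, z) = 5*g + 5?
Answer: -385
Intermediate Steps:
R(g, z) = 5 + 5*g
V(G) = 25*G (V(G) = (5 + 5*4)*G = (5 + 20)*G = 25*G)
y(I, F) = 5*F² + 10*I² + 50*F (y(I, F) = 5*((I*I + F*F) + (I*I + 10*F)) = 5*((I² + F²) + (I² + 10*F)) = 5*((F² + I²) + (I² + 10*F)) = 5*(F² + 2*I² + 10*F) = 5*F² + 10*I² + 50*F)
V(-6) - y(-2, -13) = 25*(-6) - (5*(-13)² + 10*(-2)² + 50*(-13)) = -150 - (5*169 + 10*4 - 650) = -150 - (845 + 40 - 650) = -150 - 1*235 = -150 - 235 = -385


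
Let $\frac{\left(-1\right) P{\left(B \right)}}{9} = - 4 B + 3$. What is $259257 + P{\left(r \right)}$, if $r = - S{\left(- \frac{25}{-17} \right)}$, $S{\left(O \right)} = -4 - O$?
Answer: $\frac{4410258}{17} \approx 2.5943 \cdot 10^{5}$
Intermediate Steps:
$r = \frac{93}{17}$ ($r = - (-4 - - \frac{25}{-17}) = - (-4 - \left(-25\right) \left(- \frac{1}{17}\right)) = - (-4 - \frac{25}{17}) = \left(-1\right) \left(- \frac{93}{17}\right) = \frac{93}{17} \approx 5.4706$)
$P{\left(B \right)} = -27 + 36 B$ ($P{\left(B \right)} = - 9 \left(- 4 B + 3\right) = - 9 \left(3 - 4 B\right) = -27 + 36 B$)
$259257 + P{\left(r \right)} = 259257 + \left(-27 + 36 \cdot \frac{93}{17}\right) = 259257 + \left(-27 + \frac{3348}{17}\right) = 259257 + \frac{2889}{17} = \frac{4410258}{17}$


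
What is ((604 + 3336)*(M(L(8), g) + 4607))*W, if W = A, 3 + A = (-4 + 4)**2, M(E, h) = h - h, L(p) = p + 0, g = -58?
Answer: -54454740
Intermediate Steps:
L(p) = p
M(E, h) = 0
A = -3 (A = -3 + (-4 + 4)**2 = -3 + 0**2 = -3 + 0 = -3)
W = -3
((604 + 3336)*(M(L(8), g) + 4607))*W = ((604 + 3336)*(0 + 4607))*(-3) = (3940*4607)*(-3) = 18151580*(-3) = -54454740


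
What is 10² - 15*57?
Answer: -755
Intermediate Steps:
10² - 15*57 = 100 - 855 = -755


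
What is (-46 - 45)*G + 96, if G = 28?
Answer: -2452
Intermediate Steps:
(-46 - 45)*G + 96 = (-46 - 45)*28 + 96 = -91*28 + 96 = -2548 + 96 = -2452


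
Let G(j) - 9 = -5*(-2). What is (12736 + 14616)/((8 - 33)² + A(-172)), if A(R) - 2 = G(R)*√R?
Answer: 69432/1843 - 4208*I*√43/1843 ≈ 37.673 - 14.972*I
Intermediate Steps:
G(j) = 19 (G(j) = 9 - 5*(-2) = 9 + 10 = 19)
A(R) = 2 + 19*√R
(12736 + 14616)/((8 - 33)² + A(-172)) = (12736 + 14616)/((8 - 33)² + (2 + 19*√(-172))) = 27352/((-25)² + (2 + 19*(2*I*√43))) = 27352/(625 + (2 + 38*I*√43)) = 27352/(627 + 38*I*√43)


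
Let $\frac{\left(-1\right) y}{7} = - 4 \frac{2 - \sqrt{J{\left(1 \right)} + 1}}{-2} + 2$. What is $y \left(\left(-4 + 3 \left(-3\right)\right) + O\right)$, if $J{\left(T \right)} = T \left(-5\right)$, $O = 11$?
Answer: $84 - 56 i \approx 84.0 - 56.0 i$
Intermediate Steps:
$J{\left(T \right)} = - 5 T$
$y = -42 + 28 i$ ($y = - 7 \left(- 4 \frac{2 - \sqrt{\left(-5\right) 1 + 1}}{-2} + 2\right) = - 7 \left(- 4 \left(2 - \sqrt{-5 + 1}\right) \left(- \frac{1}{2}\right) + 2\right) = - 7 \left(- 4 \left(2 - \sqrt{-4}\right) \left(- \frac{1}{2}\right) + 2\right) = - 7 \left(- 4 \left(2 - 2 i\right) \left(- \frac{1}{2}\right) + 2\right) = - 7 \left(- 4 \left(-1 + i\right) + 2\right) = - 7 \left(\left(4 - 4 i\right) + 2\right) = - 7 \left(6 - 4 i\right) = -42 + 28 i \approx -42.0 + 28.0 i$)
$y \left(\left(-4 + 3 \left(-3\right)\right) + O\right) = \left(-42 + 28 i\right) \left(\left(-4 + 3 \left(-3\right)\right) + 11\right) = \left(-42 + 28 i\right) \left(\left(-4 - 9\right) + 11\right) = \left(-42 + 28 i\right) \left(-13 + 11\right) = \left(-42 + 28 i\right) \left(-2\right) = 84 - 56 i$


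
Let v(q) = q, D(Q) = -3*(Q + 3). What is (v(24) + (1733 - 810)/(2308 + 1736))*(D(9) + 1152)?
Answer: 9112047/337 ≈ 27039.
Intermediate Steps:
D(Q) = -9 - 3*Q (D(Q) = -3*(3 + Q) = -9 - 3*Q)
(v(24) + (1733 - 810)/(2308 + 1736))*(D(9) + 1152) = (24 + (1733 - 810)/(2308 + 1736))*((-9 - 3*9) + 1152) = (24 + 923/4044)*((-9 - 27) + 1152) = (24 + 923*(1/4044))*(-36 + 1152) = (24 + 923/4044)*1116 = (97979/4044)*1116 = 9112047/337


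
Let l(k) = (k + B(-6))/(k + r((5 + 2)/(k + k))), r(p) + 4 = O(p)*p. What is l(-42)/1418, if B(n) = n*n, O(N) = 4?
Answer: 9/98551 ≈ 9.1323e-5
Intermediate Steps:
B(n) = n²
r(p) = -4 + 4*p
l(k) = (36 + k)/(-4 + k + 14/k) (l(k) = (k + (-6)²)/(k + (-4 + 4*((5 + 2)/(k + k)))) = (k + 36)/(k + (-4 + 4*(7/((2*k))))) = (36 + k)/(k + (-4 + 4*(7*(1/(2*k))))) = (36 + k)/(k + (-4 + 4*(7/(2*k)))) = (36 + k)/(k + (-4 + 14/k)) = (36 + k)/(-4 + k + 14/k))
l(-42)/1418 = -42*(36 - 42)/(14 + (-42)² - 4*(-42))/1418 = -42*(-6)/(14 + 1764 + 168)*(1/1418) = -42*(-6)/1946*(1/1418) = -42*1/1946*(-6)*(1/1418) = (18/139)*(1/1418) = 9/98551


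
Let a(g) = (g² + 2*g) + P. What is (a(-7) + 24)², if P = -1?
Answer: 3364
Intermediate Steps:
a(g) = -1 + g² + 2*g (a(g) = (g² + 2*g) - 1 = -1 + g² + 2*g)
(a(-7) + 24)² = ((-1 + (-7)² + 2*(-7)) + 24)² = ((-1 + 49 - 14) + 24)² = (34 + 24)² = 58² = 3364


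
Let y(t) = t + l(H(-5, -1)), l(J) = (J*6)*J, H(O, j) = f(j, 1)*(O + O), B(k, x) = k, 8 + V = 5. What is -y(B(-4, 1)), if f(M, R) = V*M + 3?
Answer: -21596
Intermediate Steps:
V = -3 (V = -8 + 5 = -3)
f(M, R) = 3 - 3*M (f(M, R) = -3*M + 3 = 3 - 3*M)
H(O, j) = 2*O*(3 - 3*j) (H(O, j) = (3 - 3*j)*(O + O) = (3 - 3*j)*(2*O) = 2*O*(3 - 3*j))
l(J) = 6*J² (l(J) = (6*J)*J = 6*J²)
y(t) = 21600 + t (y(t) = t + 6*(6*(-5)*(1 - 1*(-1)))² = t + 6*(6*(-5)*(1 + 1))² = t + 6*(6*(-5)*2)² = t + 6*(-60)² = t + 6*3600 = t + 21600 = 21600 + t)
-y(B(-4, 1)) = -(21600 - 4) = -1*21596 = -21596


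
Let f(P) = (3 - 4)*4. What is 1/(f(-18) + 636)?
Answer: 1/632 ≈ 0.0015823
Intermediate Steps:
f(P) = -4 (f(P) = -1*4 = -4)
1/(f(-18) + 636) = 1/(-4 + 636) = 1/632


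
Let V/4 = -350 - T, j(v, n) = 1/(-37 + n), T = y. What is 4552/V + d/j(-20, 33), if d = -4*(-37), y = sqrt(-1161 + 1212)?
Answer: -72888108/122449 + 1138*sqrt(51)/122449 ≈ -595.19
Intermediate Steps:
y = sqrt(51) ≈ 7.1414
T = sqrt(51) ≈ 7.1414
d = 148
V = -1400 - 4*sqrt(51) (V = 4*(-350 - sqrt(51)) = -1400 - 4*sqrt(51) ≈ -1428.6)
4552/V + d/j(-20, 33) = 4552/(-1400 - 4*sqrt(51)) + 148/(1/(-37 + 33)) = 4552/(-1400 - 4*sqrt(51)) + 148/(1/(-4)) = 4552/(-1400 - 4*sqrt(51)) + 148/(-1/4) = 4552/(-1400 - 4*sqrt(51)) + 148*(-4) = 4552/(-1400 - 4*sqrt(51)) - 592 = -592 + 4552/(-1400 - 4*sqrt(51))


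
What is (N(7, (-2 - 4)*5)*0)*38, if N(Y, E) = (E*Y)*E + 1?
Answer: 0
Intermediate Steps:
N(Y, E) = 1 + Y*E² (N(Y, E) = Y*E² + 1 = 1 + Y*E²)
(N(7, (-2 - 4)*5)*0)*38 = ((1 + 7*((-2 - 4)*5)²)*0)*38 = ((1 + 7*(-6*5)²)*0)*38 = ((1 + 7*(-30)²)*0)*38 = ((1 + 7*900)*0)*38 = ((1 + 6300)*0)*38 = (6301*0)*38 = 0*38 = 0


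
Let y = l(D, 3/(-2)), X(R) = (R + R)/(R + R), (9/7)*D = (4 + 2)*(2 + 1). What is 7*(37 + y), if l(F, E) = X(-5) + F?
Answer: 364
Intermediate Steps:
D = 14 (D = 7*((4 + 2)*(2 + 1))/9 = 7*(6*3)/9 = (7/9)*18 = 14)
X(R) = 1 (X(R) = (2*R)/((2*R)) = (2*R)*(1/(2*R)) = 1)
l(F, E) = 1 + F
y = 15 (y = 1 + 14 = 15)
7*(37 + y) = 7*(37 + 15) = 7*52 = 364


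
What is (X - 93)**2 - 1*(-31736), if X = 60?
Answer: 32825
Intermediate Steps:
(X - 93)**2 - 1*(-31736) = (60 - 93)**2 - 1*(-31736) = (-33)**2 + 31736 = 1089 + 31736 = 32825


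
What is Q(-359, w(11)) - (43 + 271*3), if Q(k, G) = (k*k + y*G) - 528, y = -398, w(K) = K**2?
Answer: 79339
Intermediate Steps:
Q(k, G) = -528 + k**2 - 398*G (Q(k, G) = (k*k - 398*G) - 528 = (k**2 - 398*G) - 528 = -528 + k**2 - 398*G)
Q(-359, w(11)) - (43 + 271*3) = (-528 + (-359)**2 - 398*11**2) - (43 + 271*3) = (-528 + 128881 - 398*121) - (43 + 813) = (-528 + 128881 - 48158) - 1*856 = 80195 - 856 = 79339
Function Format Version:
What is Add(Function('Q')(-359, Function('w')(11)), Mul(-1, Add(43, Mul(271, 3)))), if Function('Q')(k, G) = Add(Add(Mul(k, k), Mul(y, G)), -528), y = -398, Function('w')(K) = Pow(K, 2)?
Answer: 79339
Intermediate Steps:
Function('Q')(k, G) = Add(-528, Pow(k, 2), Mul(-398, G)) (Function('Q')(k, G) = Add(Add(Mul(k, k), Mul(-398, G)), -528) = Add(Add(Pow(k, 2), Mul(-398, G)), -528) = Add(-528, Pow(k, 2), Mul(-398, G)))
Add(Function('Q')(-359, Function('w')(11)), Mul(-1, Add(43, Mul(271, 3)))) = Add(Add(-528, Pow(-359, 2), Mul(-398, Pow(11, 2))), Mul(-1, Add(43, Mul(271, 3)))) = Add(Add(-528, 128881, Mul(-398, 121)), Mul(-1, Add(43, 813))) = Add(Add(-528, 128881, -48158), Mul(-1, 856)) = Add(80195, -856) = 79339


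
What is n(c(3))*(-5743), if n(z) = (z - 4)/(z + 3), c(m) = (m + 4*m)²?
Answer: -1269203/228 ≈ -5566.7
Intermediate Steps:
c(m) = 25*m² (c(m) = (5*m)² = 25*m²)
n(z) = (-4 + z)/(3 + z)
n(c(3))*(-5743) = ((-4 + 25*3²)/(3 + 25*3²))*(-5743) = ((-4 + 25*9)/(3 + 25*9))*(-5743) = ((-4 + 225)/(3 + 225))*(-5743) = (221/228)*(-5743) = -1269203/228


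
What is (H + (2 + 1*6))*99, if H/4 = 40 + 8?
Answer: 19800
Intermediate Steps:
H = 192 (H = 4*(40 + 8) = 4*48 = 192)
(H + (2 + 1*6))*99 = (192 + (2 + 1*6))*99 = (192 + (2 + 6))*99 = (192 + 8)*99 = 200*99 = 19800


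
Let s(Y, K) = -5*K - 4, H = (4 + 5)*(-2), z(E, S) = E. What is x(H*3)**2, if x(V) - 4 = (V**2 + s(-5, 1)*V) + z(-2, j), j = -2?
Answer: 11587216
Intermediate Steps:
H = -18 (H = 9*(-2) = -18)
s(Y, K) = -4 - 5*K
x(V) = 2 + V**2 - 9*V (x(V) = 4 + ((V**2 + (-4 - 5*1)*V) - 2) = 4 + ((V**2 + (-4 - 5)*V) - 2) = 4 + ((V**2 - 9*V) - 2) = 4 + (-2 + V**2 - 9*V) = 2 + V**2 - 9*V)
x(H*3)**2 = (2 + (-18*3)**2 - (-162)*3)**2 = (2 + (-54)**2 - 9*(-54))**2 = (2 + 2916 + 486)**2 = 3404**2 = 11587216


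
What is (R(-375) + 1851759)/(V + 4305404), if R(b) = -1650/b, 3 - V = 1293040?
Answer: 9258817/15061835 ≈ 0.61472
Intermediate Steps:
V = -1293037 (V = 3 - 1*1293040 = 3 - 1293040 = -1293037)
(R(-375) + 1851759)/(V + 4305404) = (-1650/(-375) + 1851759)/(-1293037 + 4305404) = (-1650*(-1/375) + 1851759)/3012367 = (22/5 + 1851759)*(1/3012367) = (9258817/5)*(1/3012367) = 9258817/15061835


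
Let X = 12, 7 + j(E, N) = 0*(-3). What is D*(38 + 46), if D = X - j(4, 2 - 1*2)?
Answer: 1596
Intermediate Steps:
j(E, N) = -7 (j(E, N) = -7 + 0*(-3) = -7 + 0 = -7)
D = 19 (D = 12 - 1*(-7) = 12 + 7 = 19)
D*(38 + 46) = 19*(38 + 46) = 19*84 = 1596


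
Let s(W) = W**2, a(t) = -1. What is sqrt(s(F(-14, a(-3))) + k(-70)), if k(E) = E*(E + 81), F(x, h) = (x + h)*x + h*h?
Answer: sqrt(43751) ≈ 209.17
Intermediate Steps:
F(x, h) = h**2 + x*(h + x) (F(x, h) = (h + x)*x + h**2 = x*(h + x) + h**2 = h**2 + x*(h + x))
k(E) = E*(81 + E)
sqrt(s(F(-14, a(-3))) + k(-70)) = sqrt(((-1)**2 + (-14)**2 - 1*(-14))**2 - 70*(81 - 70)) = sqrt((1 + 196 + 14)**2 - 70*11) = sqrt(211**2 - 770) = sqrt(44521 - 770) = sqrt(43751)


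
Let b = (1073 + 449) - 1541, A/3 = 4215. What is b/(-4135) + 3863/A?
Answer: 3242752/10457415 ≈ 0.31009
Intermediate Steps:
A = 12645 (A = 3*4215 = 12645)
b = -19 (b = 1522 - 1541 = -19)
b/(-4135) + 3863/A = -19/(-4135) + 3863/12645 = -19*(-1/4135) + 3863*(1/12645) = 19/4135 + 3863/12645 = 3242752/10457415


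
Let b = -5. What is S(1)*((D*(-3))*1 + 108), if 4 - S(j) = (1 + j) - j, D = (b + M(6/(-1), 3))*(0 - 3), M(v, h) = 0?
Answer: 189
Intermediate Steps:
D = 15 (D = (-5 + 0)*(0 - 3) = -5*(-3) = 15)
S(j) = 3 (S(j) = 4 - ((1 + j) - j) = 4 - 1*1 = 4 - 1 = 3)
S(1)*((D*(-3))*1 + 108) = 3*((15*(-3))*1 + 108) = 3*(-45*1 + 108) = 3*(-45 + 108) = 3*63 = 189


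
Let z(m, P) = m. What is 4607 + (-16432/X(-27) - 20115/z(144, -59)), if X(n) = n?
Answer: 2192791/432 ≈ 5075.9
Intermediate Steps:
4607 + (-16432/X(-27) - 20115/z(144, -59)) = 4607 + (-16432/(-27) - 20115/144) = 4607 + (-16432*(-1/27) - 20115*1/144) = 4607 + (16432/27 - 2235/16) = 4607 + 202567/432 = 2192791/432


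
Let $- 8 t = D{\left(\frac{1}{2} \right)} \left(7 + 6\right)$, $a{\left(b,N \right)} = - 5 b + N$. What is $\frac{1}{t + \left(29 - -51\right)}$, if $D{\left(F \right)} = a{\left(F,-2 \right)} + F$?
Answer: $\frac{2}{173} \approx 0.011561$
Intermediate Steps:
$a{\left(b,N \right)} = N - 5 b$
$D{\left(F \right)} = -2 - 4 F$ ($D{\left(F \right)} = \left(-2 - 5 F\right) + F = -2 - 4 F$)
$t = \frac{13}{2}$ ($t = - \frac{\left(-2 - \frac{4}{2}\right) \left(7 + 6\right)}{8} = - \frac{\left(-2 - 2\right) 13}{8} = - \frac{\left(-4\right) 13}{8} = \left(- \frac{1}{8}\right) \left(-52\right) = \frac{13}{2} \approx 6.5$)
$\frac{1}{t + \left(29 - -51\right)} = \frac{1}{\frac{13}{2} + \left(29 - -51\right)} = \frac{1}{\frac{13}{2} + \left(29 + 51\right)} = \frac{1}{\frac{13}{2} + 80} = \frac{1}{\frac{173}{2}} = \frac{2}{173}$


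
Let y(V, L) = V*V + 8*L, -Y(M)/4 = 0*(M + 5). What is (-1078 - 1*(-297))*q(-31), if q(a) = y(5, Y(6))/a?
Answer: 19525/31 ≈ 629.84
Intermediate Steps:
Y(M) = 0 (Y(M) = -0*(M + 5) = -0*(5 + M) = -4*0 = 0)
y(V, L) = V² + 8*L
q(a) = 25/a (q(a) = (5² + 8*0)/a = (25 + 0)/a = 25/a)
(-1078 - 1*(-297))*q(-31) = (-1078 - 1*(-297))*(25/(-31)) = (-1078 + 297)*(25*(-1/31)) = -781*(-25/31) = 19525/31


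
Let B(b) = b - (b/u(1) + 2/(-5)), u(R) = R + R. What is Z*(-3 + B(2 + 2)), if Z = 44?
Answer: -132/5 ≈ -26.400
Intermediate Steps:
u(R) = 2*R
B(b) = ⅖ + b/2 (B(b) = b - (b/((2*1)) + 2/(-5)) = b - (b/2 + 2*(-⅕)) = b - (b*(½) - ⅖) = b - (b/2 - ⅖) = b - (-⅖ + b/2) = b + (⅖ - b/2) = ⅖ + b/2)
Z*(-3 + B(2 + 2)) = 44*(-3 + (⅖ + (2 + 2)/2)) = 44*(-3 + (⅖ + (½)*4)) = 44*(-3 + (⅖ + 2)) = 44*(-3 + 12/5) = 44*(-⅗) = -132/5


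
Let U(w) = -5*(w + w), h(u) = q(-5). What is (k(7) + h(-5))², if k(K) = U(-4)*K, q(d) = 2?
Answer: 79524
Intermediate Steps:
h(u) = 2
U(w) = -10*w
k(K) = 40*K (k(K) = (-10*(-4))*K = 40*K)
(k(7) + h(-5))² = (40*7 + 2)² = (280 + 2)² = 282² = 79524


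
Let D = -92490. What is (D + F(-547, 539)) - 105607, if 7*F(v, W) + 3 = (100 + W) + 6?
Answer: -1386037/7 ≈ -1.9801e+5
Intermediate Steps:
F(v, W) = 103/7 + W/7 (F(v, W) = -3/7 + ((100 + W) + 6)/7 = -3/7 + (106 + W)/7 = -3/7 + (106/7 + W/7) = 103/7 + W/7)
(D + F(-547, 539)) - 105607 = (-92490 + (103/7 + (⅐)*539)) - 105607 = (-92490 + (103/7 + 77)) - 105607 = (-92490 + 642/7) - 105607 = -646788/7 - 105607 = -1386037/7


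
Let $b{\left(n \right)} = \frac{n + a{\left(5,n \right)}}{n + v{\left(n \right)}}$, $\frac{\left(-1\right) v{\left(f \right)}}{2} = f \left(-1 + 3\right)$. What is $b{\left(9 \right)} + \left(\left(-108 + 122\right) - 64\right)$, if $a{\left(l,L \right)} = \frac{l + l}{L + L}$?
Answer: $- \frac{12236}{243} \approx -50.354$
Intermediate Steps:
$a{\left(l,L \right)} = \frac{l}{L}$ ($a{\left(l,L \right)} = \frac{2 l}{2 L} = 2 l \frac{1}{2 L} = \frac{l}{L}$)
$v{\left(f \right)} = - 4 f$ ($v{\left(f \right)} = - 2 f \left(-1 + 3\right) = - 2 f 2 = - 2 \cdot 2 f = - 4 f$)
$b{\left(n \right)} = - \frac{n + \frac{5}{n}}{3 n}$ ($b{\left(n \right)} = \frac{n + \frac{5}{n}}{n - 4 n} = \frac{n + \frac{5}{n}}{\left(-3\right) n} = \left(n + \frac{5}{n}\right) \left(- \frac{1}{3 n}\right) = - \frac{n + \frac{5}{n}}{3 n}$)
$b{\left(9 \right)} + \left(\left(-108 + 122\right) - 64\right) = \frac{-5 - 9^{2}}{3 \cdot 81} + \left(\left(-108 + 122\right) - 64\right) = \frac{1}{3} \cdot \frac{1}{81} \left(-5 - 81\right) + \left(14 - 64\right) = \frac{1}{3} \cdot \frac{1}{81} \left(-5 - 81\right) - 50 = \frac{1}{3} \cdot \frac{1}{81} \left(-86\right) - 50 = - \frac{86}{243} - 50 = - \frac{12236}{243}$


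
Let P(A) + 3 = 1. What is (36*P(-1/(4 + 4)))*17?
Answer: -1224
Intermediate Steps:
P(A) = -2 (P(A) = -3 + 1 = -2)
(36*P(-1/(4 + 4)))*17 = (36*(-2))*17 = -72*17 = -1224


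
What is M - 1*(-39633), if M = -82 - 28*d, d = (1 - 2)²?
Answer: 39523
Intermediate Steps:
d = 1 (d = (-1)² = 1)
M = -110 (M = -82 - 28*1 = -82 - 28 = -110)
M - 1*(-39633) = -110 - 1*(-39633) = -110 + 39633 = 39523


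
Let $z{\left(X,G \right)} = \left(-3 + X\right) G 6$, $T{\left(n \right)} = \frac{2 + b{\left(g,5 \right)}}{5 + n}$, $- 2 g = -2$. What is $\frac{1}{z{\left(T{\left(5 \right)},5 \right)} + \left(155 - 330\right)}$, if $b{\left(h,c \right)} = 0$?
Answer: $- \frac{1}{259} \approx -0.003861$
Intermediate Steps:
$g = 1$ ($g = \left(- \frac{1}{2}\right) \left(-2\right) = 1$)
$T{\left(n \right)} = \frac{2}{5 + n}$ ($T{\left(n \right)} = \frac{2 + 0}{5 + n} = \frac{2}{5 + n}$)
$z{\left(X,G \right)} = 6 G \left(-3 + X\right)$ ($z{\left(X,G \right)} = G \left(-3 + X\right) 6 = 6 G \left(-3 + X\right)$)
$\frac{1}{z{\left(T{\left(5 \right)},5 \right)} + \left(155 - 330\right)} = \frac{1}{6 \cdot 5 \left(-3 + \frac{2}{5 + 5}\right) + \left(155 - 330\right)} = \frac{1}{6 \cdot 5 \left(-3 + \frac{2}{10}\right) + \left(155 - 330\right)} = \frac{1}{6 \cdot 5 \left(-3 + 2 \cdot \frac{1}{10}\right) - 175} = \frac{1}{6 \cdot 5 \left(-3 + \frac{1}{5}\right) - 175} = \frac{1}{6 \cdot 5 \left(- \frac{14}{5}\right) - 175} = \frac{1}{-84 - 175} = \frac{1}{-259} = - \frac{1}{259}$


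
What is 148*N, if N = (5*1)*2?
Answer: 1480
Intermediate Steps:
N = 10 (N = 5*2 = 10)
148*N = 148*10 = 1480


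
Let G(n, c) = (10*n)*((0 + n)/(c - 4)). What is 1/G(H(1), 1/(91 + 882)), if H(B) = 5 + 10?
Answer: -1297/729750 ≈ -0.0017773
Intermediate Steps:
H(B) = 15
G(n, c) = 10*n**2/(-4 + c) (G(n, c) = (10*n)*(n/(-4 + c)) = 10*n**2/(-4 + c))
1/G(H(1), 1/(91 + 882)) = 1/(10*15**2/(-4 + 1/(91 + 882))) = 1/(10*225/(-4 + 1/973)) = 1/(10*225/(-3891/973)) = 1/(10*225*(-973/3891)) = 1/(-729750/1297) = -1297/729750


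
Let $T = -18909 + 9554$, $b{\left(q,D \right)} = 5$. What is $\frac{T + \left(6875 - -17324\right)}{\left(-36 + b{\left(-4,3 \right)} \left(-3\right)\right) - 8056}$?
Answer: $- \frac{14844}{8107} \approx -1.831$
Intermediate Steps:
$T = -9355$
$\frac{T + \left(6875 - -17324\right)}{\left(-36 + b{\left(-4,3 \right)} \left(-3\right)\right) - 8056} = \frac{-9355 + \left(6875 - -17324\right)}{\left(-36 + 5 \left(-3\right)\right) - 8056} = \frac{-9355 + \left(6875 + 17324\right)}{\left(-36 - 15\right) - 8056} = \frac{-9355 + 24199}{-51 - 8056} = \frac{14844}{-8107} = 14844 \left(- \frac{1}{8107}\right) = - \frac{14844}{8107}$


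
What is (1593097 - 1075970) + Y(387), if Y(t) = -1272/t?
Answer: 66708959/129 ≈ 5.1712e+5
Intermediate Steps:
(1593097 - 1075970) + Y(387) = (1593097 - 1075970) - 1272/387 = 517127 - 1272*1/387 = 517127 - 424/129 = 66708959/129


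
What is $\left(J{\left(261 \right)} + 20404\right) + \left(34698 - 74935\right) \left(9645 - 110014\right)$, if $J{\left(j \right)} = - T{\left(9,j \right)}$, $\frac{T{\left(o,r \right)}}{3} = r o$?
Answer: $4038560810$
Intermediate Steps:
$T{\left(o,r \right)} = 3 o r$ ($T{\left(o,r \right)} = 3 r o = 3 o r$)
$J{\left(j \right)} = - 27 j$ ($J{\left(j \right)} = - 3 \cdot 9 j = - 27 j$)
$\left(J{\left(261 \right)} + 20404\right) + \left(34698 - 74935\right) \left(9645 - 110014\right) = \left(\left(-27\right) 261 + 20404\right) + \left(34698 - 74935\right) \left(9645 - 110014\right) = \left(-7047 + 20404\right) - -4038547453 = 13357 + 4038547453 = 4038560810$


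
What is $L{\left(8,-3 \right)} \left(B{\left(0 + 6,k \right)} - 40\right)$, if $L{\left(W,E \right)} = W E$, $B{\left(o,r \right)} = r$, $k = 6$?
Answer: $816$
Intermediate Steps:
$L{\left(W,E \right)} = E W$
$L{\left(8,-3 \right)} \left(B{\left(0 + 6,k \right)} - 40\right) = \left(-3\right) 8 \left(6 - 40\right) = \left(-24\right) \left(-34\right) = 816$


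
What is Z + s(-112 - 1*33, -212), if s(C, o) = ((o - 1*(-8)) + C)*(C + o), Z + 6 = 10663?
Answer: 135250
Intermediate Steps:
Z = 10657 (Z = -6 + 10663 = 10657)
s(C, o) = (C + o)*(8 + C + o) (s(C, o) = ((o + 8) + C)*(C + o) = ((8 + o) + C)*(C + o) = (8 + C + o)*(C + o) = (C + o)*(8 + C + o))
Z + s(-112 - 1*33, -212) = 10657 + ((-112 - 1*33)² + (-212)² + 8*(-112 - 1*33) + 8*(-212) + 2*(-112 - 1*33)*(-212)) = 10657 + ((-112 - 33)² + 44944 + 8*(-112 - 33) - 1696 + 2*(-112 - 33)*(-212)) = 10657 + ((-145)² + 44944 + 8*(-145) - 1696 + 2*(-145)*(-212)) = 10657 + (21025 + 44944 - 1160 - 1696 + 61480) = 10657 + 124593 = 135250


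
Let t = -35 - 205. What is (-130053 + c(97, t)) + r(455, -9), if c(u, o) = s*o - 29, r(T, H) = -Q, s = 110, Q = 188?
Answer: -156670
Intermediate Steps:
r(T, H) = -188 (r(T, H) = -1*188 = -188)
t = -240
c(u, o) = -29 + 110*o (c(u, o) = 110*o - 29 = -29 + 110*o)
(-130053 + c(97, t)) + r(455, -9) = (-130053 + (-29 + 110*(-240))) - 188 = (-130053 + (-29 - 26400)) - 188 = (-130053 - 26429) - 188 = -156482 - 188 = -156670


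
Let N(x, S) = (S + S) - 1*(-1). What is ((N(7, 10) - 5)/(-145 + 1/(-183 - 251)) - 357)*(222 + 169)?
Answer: -8787064601/62931 ≈ -1.3963e+5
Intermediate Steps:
N(x, S) = 1 + 2*S (N(x, S) = 2*S + 1 = 1 + 2*S)
((N(7, 10) - 5)/(-145 + 1/(-183 - 251)) - 357)*(222 + 169) = (((1 + 2*10) - 5)/(-145 + 1/(-183 - 251)) - 357)*(222 + 169) = (((1 + 20) - 5)/(-145 + 1/(-434)) - 357)*391 = ((21 - 5)/(-145 - 1/434) - 357)*391 = (16/(-62931/434) - 357)*391 = (16*(-434/62931) - 357)*391 = (-6944/62931 - 357)*391 = -22473311/62931*391 = -8787064601/62931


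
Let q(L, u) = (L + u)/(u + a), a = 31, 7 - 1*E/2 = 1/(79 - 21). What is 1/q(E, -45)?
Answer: 203/450 ≈ 0.45111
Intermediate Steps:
E = 405/29 (E = 14 - 2/(79 - 21) = 14 - 2/58 = 14 - 2*1/58 = 14 - 1/29 = 405/29 ≈ 13.966)
q(L, u) = (L + u)/(31 + u) (q(L, u) = (L + u)/(u + 31) = (L + u)/(31 + u))
1/q(E, -45) = 1/((405/29 - 45)/(31 - 45)) = 1/(-900/29/(-14)) = 1/(-1/14*(-900/29)) = 1/(450/203) = 203/450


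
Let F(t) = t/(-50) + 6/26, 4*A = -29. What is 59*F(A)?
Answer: 57643/2600 ≈ 22.170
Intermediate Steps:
A = -29/4 (A = (1/4)*(-29) = -29/4 ≈ -7.2500)
F(t) = 3/13 - t/50 (F(t) = t*(-1/50) + 6*(1/26) = -t/50 + 3/13 = 3/13 - t/50)
59*F(A) = 59*(3/13 - 1/50*(-29/4)) = 59*(3/13 + 29/200) = 59*(977/2600) = 57643/2600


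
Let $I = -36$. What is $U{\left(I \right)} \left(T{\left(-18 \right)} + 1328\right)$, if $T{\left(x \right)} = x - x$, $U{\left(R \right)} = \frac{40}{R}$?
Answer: $- \frac{13280}{9} \approx -1475.6$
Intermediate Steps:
$T{\left(x \right)} = 0$
$U{\left(I \right)} \left(T{\left(-18 \right)} + 1328\right) = \frac{40}{-36} \left(0 + 1328\right) = 40 \left(- \frac{1}{36}\right) 1328 = \left(- \frac{10}{9}\right) 1328 = - \frac{13280}{9}$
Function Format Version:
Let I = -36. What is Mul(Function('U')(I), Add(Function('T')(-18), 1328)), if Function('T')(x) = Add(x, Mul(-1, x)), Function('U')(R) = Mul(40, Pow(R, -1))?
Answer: Rational(-13280, 9) ≈ -1475.6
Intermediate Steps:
Function('T')(x) = 0
Mul(Function('U')(I), Add(Function('T')(-18), 1328)) = Mul(Mul(40, Pow(-36, -1)), Add(0, 1328)) = Mul(Mul(40, Rational(-1, 36)), 1328) = Mul(Rational(-10, 9), 1328) = Rational(-13280, 9)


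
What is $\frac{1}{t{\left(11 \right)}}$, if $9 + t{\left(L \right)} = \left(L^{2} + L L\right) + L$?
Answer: $\frac{1}{244} \approx 0.0040984$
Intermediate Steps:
$t{\left(L \right)} = -9 + L + 2 L^{2}$ ($t{\left(L \right)} = -9 + \left(\left(L^{2} + L L\right) + L\right) = -9 + \left(\left(L^{2} + L^{2}\right) + L\right) = -9 + \left(2 L^{2} + L\right) = -9 + \left(L + 2 L^{2}\right) = -9 + L + 2 L^{2}$)
$\frac{1}{t{\left(11 \right)}} = \frac{1}{-9 + 11 + 2 \cdot 11^{2}} = \frac{1}{-9 + 11 + 2 \cdot 121} = \frac{1}{-9 + 11 + 242} = \frac{1}{244}$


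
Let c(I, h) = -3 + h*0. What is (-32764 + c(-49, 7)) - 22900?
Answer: -55667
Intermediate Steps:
c(I, h) = -3 (c(I, h) = -3 + 0 = -3)
(-32764 + c(-49, 7)) - 22900 = (-32764 - 3) - 22900 = -32767 - 22900 = -55667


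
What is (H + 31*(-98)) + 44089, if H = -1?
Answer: 41050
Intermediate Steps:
(H + 31*(-98)) + 44089 = (-1 + 31*(-98)) + 44089 = (-1 - 3038) + 44089 = -3039 + 44089 = 41050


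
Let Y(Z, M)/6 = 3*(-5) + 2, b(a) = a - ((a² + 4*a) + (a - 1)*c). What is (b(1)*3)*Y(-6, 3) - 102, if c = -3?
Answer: 834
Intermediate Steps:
b(a) = -3 - a² (b(a) = a - ((a² + 4*a) + (a - 1)*(-3)) = a - ((a² + 4*a) + (-1 + a)*(-3)) = a - ((a² + 4*a) + (3 - 3*a)) = a - (3 + a + a²) = a + (-3 - a - a²) = -3 - a²)
Y(Z, M) = -78 (Y(Z, M) = 6*(3*(-5) + 2) = 6*(-15 + 2) = 6*(-13) = -78)
(b(1)*3)*Y(-6, 3) - 102 = ((-3 - 1*1²)*3)*(-78) - 102 = ((-3 - 1*1)*3)*(-78) - 102 = ((-3 - 1)*3)*(-78) - 102 = -4*3*(-78) - 102 = -12*(-78) - 102 = 936 - 102 = 834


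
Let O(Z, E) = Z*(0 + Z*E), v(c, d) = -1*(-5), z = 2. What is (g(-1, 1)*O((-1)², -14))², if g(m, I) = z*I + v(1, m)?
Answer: 9604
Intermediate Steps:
v(c, d) = 5
O(Z, E) = E*Z² (O(Z, E) = Z*(0 + E*Z) = Z*(E*Z) = E*Z²)
g(m, I) = 5 + 2*I (g(m, I) = 2*I + 5 = 5 + 2*I)
(g(-1, 1)*O((-1)², -14))² = ((5 + 2*1)*(-14*((-1)²)²))² = ((5 + 2)*(-14*1²))² = (7*(-14*1))² = (7*(-14))² = (-98)² = 9604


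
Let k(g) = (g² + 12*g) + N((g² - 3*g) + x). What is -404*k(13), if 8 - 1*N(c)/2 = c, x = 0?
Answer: -32724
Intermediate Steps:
N(c) = 16 - 2*c
k(g) = 16 - g² + 18*g (k(g) = (g² + 12*g) + (16 - 2*((g² - 3*g) + 0)) = (g² + 12*g) + (16 - 2*(g² - 3*g)) = (g² + 12*g) + (16 + (-2*g² + 6*g)) = (g² + 12*g) + (16 - 2*g² + 6*g) = 16 - g² + 18*g)
-404*k(13) = -404*(16 - 1*13² + 18*13) = -404*(16 - 1*169 + 234) = -404*(16 - 169 + 234) = -404*81 = -32724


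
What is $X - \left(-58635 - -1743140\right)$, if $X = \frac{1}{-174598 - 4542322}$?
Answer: $- \frac{7945675324601}{4716920} \approx -1.6845 \cdot 10^{6}$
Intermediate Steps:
$X = - \frac{1}{4716920}$ ($X = \frac{1}{-4716920} = - \frac{1}{4716920} \approx -2.12 \cdot 10^{-7}$)
$X - \left(-58635 - -1743140\right) = - \frac{1}{4716920} - \left(-58635 - -1743140\right) = - \frac{1}{4716920} - \left(-58635 + 1743140\right) = - \frac{1}{4716920} - 1684505 = - \frac{7945675324601}{4716920}$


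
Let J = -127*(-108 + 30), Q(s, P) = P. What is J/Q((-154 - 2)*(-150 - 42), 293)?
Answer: 9906/293 ≈ 33.809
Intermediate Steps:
J = 9906 (J = -127*(-78) = 9906)
J/Q((-154 - 2)*(-150 - 42), 293) = 9906/293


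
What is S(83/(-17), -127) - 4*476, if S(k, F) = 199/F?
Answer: -242007/127 ≈ -1905.6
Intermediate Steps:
S(83/(-17), -127) - 4*476 = 199/(-127) - 4*476 = 199*(-1/127) - 1*1904 = -199/127 - 1904 = -242007/127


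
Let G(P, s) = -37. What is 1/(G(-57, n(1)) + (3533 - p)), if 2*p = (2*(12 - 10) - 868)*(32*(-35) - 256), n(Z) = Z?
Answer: -1/590936 ≈ -1.6922e-6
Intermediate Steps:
p = 594432 (p = ((2*(12 - 10) - 868)*(32*(-35) - 256))/2 = ((2*2 - 868)*(-1120 - 256))/2 = ((4 - 868)*(-1376))/2 = (-864*(-1376))/2 = (½)*1188864 = 594432)
1/(G(-57, n(1)) + (3533 - p)) = 1/(-37 + (3533 - 1*594432)) = 1/(-37 + (3533 - 594432)) = 1/(-37 - 590899) = 1/(-590936) = -1/590936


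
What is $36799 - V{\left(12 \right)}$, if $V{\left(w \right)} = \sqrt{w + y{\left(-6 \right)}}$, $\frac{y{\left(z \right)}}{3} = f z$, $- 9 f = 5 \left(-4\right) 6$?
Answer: $36799 - 2 i \sqrt{57} \approx 36799.0 - 15.1 i$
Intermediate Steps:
$f = \frac{40}{3}$ ($f = - \frac{5 \left(-4\right) 6}{9} = - \frac{\left(-20\right) 6}{9} = \left(- \frac{1}{9}\right) \left(-120\right) = \frac{40}{3} \approx 13.333$)
$y{\left(z \right)} = 40 z$ ($y{\left(z \right)} = 3 \frac{40 z}{3} = 40 z$)
$V{\left(w \right)} = \sqrt{-240 + w}$ ($V{\left(w \right)} = \sqrt{w + 40 \left(-6\right)} = \sqrt{w - 240} = \sqrt{-240 + w}$)
$36799 - V{\left(12 \right)} = 36799 - \sqrt{-240 + 12} = 36799 - \sqrt{-228} = 36799 - 2 i \sqrt{57}$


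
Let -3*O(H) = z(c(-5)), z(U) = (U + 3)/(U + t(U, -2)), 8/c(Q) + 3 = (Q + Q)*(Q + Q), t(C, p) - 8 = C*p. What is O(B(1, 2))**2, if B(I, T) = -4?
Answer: 89401/5308416 ≈ 0.016841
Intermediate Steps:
t(C, p) = 8 + C*p
c(Q) = 8/(-3 + 4*Q**2) (c(Q) = 8/(-3 + (Q + Q)*(Q + Q)) = 8/(-3 + (2*Q)*(2*Q)) = 8/(-3 + 4*Q**2))
z(U) = (3 + U)/(8 - U) (z(U) = (U + 3)/(U + (8 + U*(-2))) = (3 + U)/(U + (8 - 2*U)) = (3 + U)/(8 - U))
O(H) = -299/2304 (O(H) = -(3 + 8/(-3 + 4*(-5)**2))/(3*(8 - 8/(-3 + 4*(-5)**2))) = -(3 + 8/(-3 + 4*25))/(3*(8 - 8/(-3 + 4*25))) = -(3 + 8/(-3 + 100))/(3*(8 - 8/(-3 + 100))) = -(3 + 8/97)/(3*(8 - 8/97)) = -(3 + 8*(1/97))/(3*(8 - 8/97)) = -(3 + 8/97)/(3*(8 - 1*8/97)) = -299/(3*(8 - 8/97)*97) = -299/(3*768/97*97) = -97*299/(2304*97) = -1/3*299/768 = -299/2304)
O(B(1, 2))**2 = (-299/2304)**2 = 89401/5308416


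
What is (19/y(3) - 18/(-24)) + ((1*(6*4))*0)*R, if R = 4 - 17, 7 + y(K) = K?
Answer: -4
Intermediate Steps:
y(K) = -7 + K
R = -13
(19/y(3) - 18/(-24)) + ((1*(6*4))*0)*R = (19/(-7 + 3) - 18/(-24)) + ((1*(6*4))*0)*(-13) = (19/(-4) - 18*(-1/24)) + ((1*24)*0)*(-13) = (19*(-¼) + ¾) + (24*0)*(-13) = (-19/4 + ¾) + 0*(-13) = -4 + 0 = -4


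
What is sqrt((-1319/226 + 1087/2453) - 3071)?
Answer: I*sqrt(945483187592174)/554378 ≈ 55.465*I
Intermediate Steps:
sqrt((-1319/226 + 1087/2453) - 3071) = sqrt(-2989845/554378 - 3071) = sqrt(-1705484683/554378) = I*sqrt(945483187592174)/554378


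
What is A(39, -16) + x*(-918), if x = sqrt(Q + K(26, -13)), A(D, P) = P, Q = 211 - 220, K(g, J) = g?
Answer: -16 - 918*sqrt(17) ≈ -3801.0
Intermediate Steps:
Q = -9
x = sqrt(17) (x = sqrt(-9 + 26) = sqrt(17) ≈ 4.1231)
A(39, -16) + x*(-918) = -16 + sqrt(17)*(-918) = -16 - 918*sqrt(17)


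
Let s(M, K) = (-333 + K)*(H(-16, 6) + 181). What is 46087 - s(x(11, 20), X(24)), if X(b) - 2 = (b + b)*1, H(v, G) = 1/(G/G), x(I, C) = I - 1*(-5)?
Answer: 97593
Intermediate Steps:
x(I, C) = 5 + I (x(I, C) = I + 5 = 5 + I)
H(v, G) = 1 (H(v, G) = 1/1 = 1)
X(b) = 2 + 2*b (X(b) = 2 + (b + b)*1 = 2 + (2*b)*1 = 2 + 2*b)
s(M, K) = -60606 + 182*K (s(M, K) = (-333 + K)*(1 + 181) = (-333 + K)*182 = -60606 + 182*K)
46087 - s(x(11, 20), X(24)) = 46087 - (-60606 + 182*(2 + 2*24)) = 46087 - (-60606 + 182*(2 + 48)) = 46087 - (-60606 + 182*50) = 46087 - (-60606 + 9100) = 46087 - 1*(-51506) = 46087 + 51506 = 97593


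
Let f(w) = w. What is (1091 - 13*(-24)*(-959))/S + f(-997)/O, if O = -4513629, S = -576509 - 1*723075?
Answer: 1346885221841/5865840030336 ≈ 0.22961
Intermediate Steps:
S = -1299584 (S = -576509 - 723075 = -1299584)
(1091 - 13*(-24)*(-959))/S + f(-997)/O = (1091 - 13*(-24)*(-959))/(-1299584) - 997/(-4513629) = (1091 + 312*(-959))*(-1/1299584) - 997*(-1/4513629) = (1091 - 299208)*(-1/1299584) + 997/4513629 = -298117*(-1/1299584) + 997/4513629 = 298117/1299584 + 997/4513629 = 1346885221841/5865840030336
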